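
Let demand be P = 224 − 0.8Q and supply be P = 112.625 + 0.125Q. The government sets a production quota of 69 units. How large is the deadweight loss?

1222.16

Competitive equilibrium: 224 − 0.8Q = 112.625 + 0.125Q → Q* = 120.4054, P* = 127.6757.
At Q = 69: demand price = 224 − 0.8·69 = 168.8; supply price = 112.625 + 0.125·69 = 121.25.
ΔQ = 120.4054 − 69 = 51.4054; wedge = 168.8 − 121.25 = 47.55.
Deadweight loss = ½ × 51.4054 × 47.55 = 1222.16.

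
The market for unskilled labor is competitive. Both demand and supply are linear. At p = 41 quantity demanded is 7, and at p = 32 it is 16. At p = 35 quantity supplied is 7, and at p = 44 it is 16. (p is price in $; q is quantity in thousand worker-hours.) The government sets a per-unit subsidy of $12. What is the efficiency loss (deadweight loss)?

Demand slope = (32 − 41)/(16 − 7) = −1, so p = 48 − q.
Supply slope = (44 − 35)/(16 − 7) = 1, so p = 28 + q.
Competitive equilibrium: 48 − q = 28 + q → q* = 10, p* = 38.
The subsidy lowers effective supply by 12: p = 16 + q.
New quantity: 48 − q = 16 + q → q' = 16.
Overproduction Δq = 16 − 10 = 6; wedge = subsidy = 12.
Welfare loss = ½ × 6 × 12 = $36 thousand.

$36 thousand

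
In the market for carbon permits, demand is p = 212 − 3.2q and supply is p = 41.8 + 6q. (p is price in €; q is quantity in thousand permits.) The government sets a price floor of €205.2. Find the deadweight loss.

Competitive equilibrium: 212 − 3.2q = 41.8 + 6q → q* = 18.5, p* = 152.8.
At the floor p = 205.2, quantity demanded = (212 − 205.2)/3.2 = 2.125.
Sellers' marginal cost at q' = 2.125: 41.8 + 6·2.125 = 54.55.
Δq = 18.5 − 2.125 = 16.375; wedge = 205.2 − 54.55 = 150.65.
DWL = ½ × 16.375 × 150.65 = €1233.45 thousand.

€1233.45 thousand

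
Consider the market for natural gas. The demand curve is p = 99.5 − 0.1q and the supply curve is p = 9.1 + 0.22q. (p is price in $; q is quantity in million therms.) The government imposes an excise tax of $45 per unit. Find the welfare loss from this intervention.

Competitive equilibrium: 99.5 − 0.1q = 9.1 + 0.22q → q* = 282.5, p* = 71.25.
With the tax, the buyer price exceeds the seller price by 45: (99.5 − 0.1q) − (9.1 + 0.22q) = 45 → q' = 141.875.
Δq = 282.5 − 141.875 = 140.625; the wedge equals the tax, 45.
Deadweight loss = ½ × 140.625 × 45 = $3164.06 million.

$3164.06 million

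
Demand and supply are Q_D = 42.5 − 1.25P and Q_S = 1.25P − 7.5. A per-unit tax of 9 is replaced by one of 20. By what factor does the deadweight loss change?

4.938

In inverse form: demand P = 34 − 0.8Q, supply P = 6 + 0.8Q.
Competitive equilibrium: 34 − 0.8Q = 6 + 0.8Q → Q* = 17.5, P* = 20.
For a per-unit tax t: ΔQ = t/1.6, so DWL = ½·t·(t/1.6) = t²/3.2.
At t = 9: DWL = 25.3125. At t = 20: DWL = 125.
Ratio = (20/9)² = 4.938.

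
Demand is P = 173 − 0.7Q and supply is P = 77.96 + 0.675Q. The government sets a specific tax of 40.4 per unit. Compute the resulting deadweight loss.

593.51

Competitive equilibrium: 173 − 0.7Q = 77.96 + 0.675Q → Q* = 69.12, P* = 124.616.
With the tax, the buyer price exceeds the seller price by 40.4: (173 − 0.7Q) − (77.96 + 0.675Q) = 40.4 → Q' = 39.7382.
ΔQ = 69.12 − 39.7382 = 29.3818; the wedge equals the tax, 40.4.
Deadweight loss = ½ × 29.3818 × 40.4 = 593.51.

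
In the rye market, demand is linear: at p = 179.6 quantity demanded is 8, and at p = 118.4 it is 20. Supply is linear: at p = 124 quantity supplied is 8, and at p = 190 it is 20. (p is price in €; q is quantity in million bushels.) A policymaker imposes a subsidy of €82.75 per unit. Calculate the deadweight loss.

€323 million

Demand slope = (118.4 − 179.6)/(20 − 8) = −5.1, so p = 220.4 − 5.1q.
Supply slope = (190 − 124)/(20 − 8) = 5.5, so p = 80 + 5.5q.
Competitive equilibrium: 220.4 − 5.1q = 80 + 5.5q → q* = 13.2453, p* = 152.8491.
The subsidy lowers effective supply by 82.75: p = 5.5q − 2.75.
New quantity: 220.4 − 5.1q = 5.5q − 2.75 → q' = 21.0519.
Overproduction Δq = 21.0519 − 13.2453 = 7.8066; wedge = subsidy = 82.75.
The triangle = ½ × 7.8066 × 82.75 = €323 million.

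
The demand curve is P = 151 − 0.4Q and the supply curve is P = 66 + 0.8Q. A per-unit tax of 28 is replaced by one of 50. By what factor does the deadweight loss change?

3.189

Competitive equilibrium: 151 − 0.4Q = 66 + 0.8Q → Q* = 70.8333, P* = 122.6667.
For a per-unit tax t: ΔQ = t/1.2, so DWL = ½·t·(t/1.2) = t²/2.4.
At t = 28: DWL = 326.667. At t = 50: DWL = 1041.667.
Ratio = (50/28)² = 3.189.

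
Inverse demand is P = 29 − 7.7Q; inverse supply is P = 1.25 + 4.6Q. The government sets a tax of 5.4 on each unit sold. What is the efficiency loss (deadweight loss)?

Competitive equilibrium: 29 − 7.7Q = 1.25 + 4.6Q → Q* = 2.2561, P* = 11.628.
With the tax, the buyer price exceeds the seller price by 5.4: (29 − 7.7Q) − (1.25 + 4.6Q) = 5.4 → Q' = 1.8171.
ΔQ = 2.2561 − 1.8171 = 0.439; the wedge equals the tax, 5.4.
DWL = ½ × 0.439 × 5.4 = 1.19.

1.19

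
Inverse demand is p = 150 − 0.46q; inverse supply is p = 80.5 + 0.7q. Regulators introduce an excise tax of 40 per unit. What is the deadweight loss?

Competitive equilibrium: 150 − 0.46q = 80.5 + 0.7q → q* = 59.9138, p* = 122.4397.
With the tax, the buyer price exceeds the seller price by 40: (150 − 0.46q) − (80.5 + 0.7q) = 40 → q' = 25.431.
Δq = 59.9138 − 25.431 = 34.4828; the wedge equals the tax, 40.
Welfare loss = ½ × 34.4828 × 40 = 689.66.

689.66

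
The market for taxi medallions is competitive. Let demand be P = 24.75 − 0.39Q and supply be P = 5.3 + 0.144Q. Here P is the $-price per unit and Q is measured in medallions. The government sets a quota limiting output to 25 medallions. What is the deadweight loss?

Competitive equilibrium: 24.75 − 0.39Q = 5.3 + 0.144Q → Q* = 36.4232, P* = 10.5449.
At Q = 25: demand price = 24.75 − 0.39·25 = 15; supply price = 5.3 + 0.144·25 = 8.9.
ΔQ = 36.4232 − 25 = 11.4232; wedge = 15 − 8.9 = 6.1.
The triangle = ½ × 11.4232 × 6.1 = $34.84.

$34.84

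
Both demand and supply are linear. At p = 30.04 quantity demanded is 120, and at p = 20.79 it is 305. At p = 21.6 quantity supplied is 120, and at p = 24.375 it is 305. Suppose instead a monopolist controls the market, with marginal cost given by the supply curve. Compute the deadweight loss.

Demand slope = (20.79 − 30.04)/(305 − 120) = −0.05, so p = 36.04 − 0.05q.
Supply slope = (24.375 − 21.6)/(305 − 120) = 0.015, so p = 19.8 + 0.015q.
Competitive equilibrium: 36.04 − 0.05q = 19.8 + 0.015q → q* = 249.84615, p* = 23.54769.
Marginal revenue: MR = 36.04 − 0.1q. Set MR = MC: 36.04 − 0.1q = 19.8 + 0.015q → q_m = 141.21739.
Price p_m = 36.04 − 0.05·141.21739 = 28.97913; MC(q_m) = 19.8 + 0.015·141.21739 = 21.91826.
Competitive q* = 249.84615, so Δq = 108.62876; wedge = 28.97913 − 21.91826 = 7.06087.
The triangle = ½ × 108.62876 × 7.06087 = 383.51.

383.51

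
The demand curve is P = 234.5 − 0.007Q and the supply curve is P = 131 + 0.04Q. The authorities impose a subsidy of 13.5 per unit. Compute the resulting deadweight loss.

1938.83

Competitive equilibrium: 234.5 − 0.007Q = 131 + 0.04Q → Q* = 2202.1277, P* = 219.0851.
The subsidy lowers effective supply by 13.5: P = 117.5 + 0.04Q.
New quantity: 234.5 − 0.007Q = 117.5 + 0.04Q → Q' = 2489.3617.
Overproduction ΔQ = 2489.3617 − 2202.1277 = 287.234; wedge = subsidy = 13.5.
The triangle = ½ × 287.234 × 13.5 = 1938.83.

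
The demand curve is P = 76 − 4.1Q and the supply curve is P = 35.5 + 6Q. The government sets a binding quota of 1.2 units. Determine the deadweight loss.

39.87

Competitive equilibrium: 76 − 4.1Q = 35.5 + 6Q → Q* = 4.0099, P* = 59.5594.
At Q = 1.2: demand price = 76 − 4.1·1.2 = 71.08; supply price = 35.5 + 6·1.2 = 42.7.
ΔQ = 4.0099 − 1.2 = 2.8099; wedge = 71.08 − 42.7 = 28.38.
DWL = ½ × 2.8099 × 28.38 = 39.87.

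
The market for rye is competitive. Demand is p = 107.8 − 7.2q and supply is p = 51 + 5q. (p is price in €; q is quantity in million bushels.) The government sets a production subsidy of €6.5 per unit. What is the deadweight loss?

€1.73 million

Competitive equilibrium: 107.8 − 7.2q = 51 + 5q → q* = 4.6557, p* = 74.2787.
The subsidy lowers effective supply by 6.5: p = 44.5 + 5q.
New quantity: 107.8 − 7.2q = 44.5 + 5q → q' = 5.1885.
Overproduction Δq = 5.1885 − 4.6557 = 0.5328; wedge = subsidy = 6.5.
The triangle = ½ × 0.5328 × 6.5 = €1.73 million.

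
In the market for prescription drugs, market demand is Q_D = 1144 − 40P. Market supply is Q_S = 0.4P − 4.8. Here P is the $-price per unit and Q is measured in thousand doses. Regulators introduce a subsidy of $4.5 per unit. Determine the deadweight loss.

$4.01 thousand

In inverse form: demand P = 28.6 − 0.025Q, supply P = 12 + 2.5Q.
Competitive equilibrium: 28.6 − 0.025Q = 12 + 2.5Q → Q* = 6.5743, P* = 28.4356.
The subsidy lowers effective supply by 4.5: P = 7.5 + 2.5Q.
New quantity: 28.6 − 0.025Q = 7.5 + 2.5Q → Q' = 8.3564.
Overproduction ΔQ = 8.3564 − 6.5743 = 1.7821; wedge = subsidy = 4.5.
Deadweight loss = ½ × 1.7821 × 4.5 = $4.01 thousand.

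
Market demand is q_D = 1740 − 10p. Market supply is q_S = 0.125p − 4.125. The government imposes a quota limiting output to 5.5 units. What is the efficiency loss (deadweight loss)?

574.23

In inverse form: demand p = 174 − 0.1q, supply p = 33 + 8q.
Competitive equilibrium: 174 − 0.1q = 33 + 8q → q* = 17.4074, p* = 172.2593.
At q = 5.5: demand price = 174 − 0.1·5.5 = 173.45; supply price = 33 + 8·5.5 = 77.
Δq = 17.4074 − 5.5 = 11.9074; wedge = 173.45 − 77 = 96.45.
The triangle = ½ × 11.9074 × 96.45 = 574.23.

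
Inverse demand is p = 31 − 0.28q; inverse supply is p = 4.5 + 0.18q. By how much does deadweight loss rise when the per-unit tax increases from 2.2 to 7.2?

51.09

Competitive equilibrium: 31 − 0.28q = 4.5 + 0.18q → q* = 57.6087, p* = 14.8696.
For a per-unit tax t: Δq = t/0.46, so DWL = ½·t·(t/0.46) = t²/0.92.
At t = 2.2: DWL = 5.261. At t = 7.2: DWL = 56.348.
Increase = 56.348 − 5.261 = 51.09.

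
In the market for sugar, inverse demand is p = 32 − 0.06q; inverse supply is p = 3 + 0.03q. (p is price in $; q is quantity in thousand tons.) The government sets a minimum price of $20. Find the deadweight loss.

Competitive equilibrium: 32 − 0.06q = 3 + 0.03q → q* = 322.2222, p* = 12.6667.
At the floor p = 20, quantity demanded = (32 − 20)/0.06 = 200.
Sellers' marginal cost at q' = 200: 3 + 0.03·200 = 9.
Δq = 322.2222 − 200 = 122.2222; wedge = 20 − 9 = 11.
Deadweight loss = ½ × 122.2222 × 11 = $672.22 thousand.

$672.22 thousand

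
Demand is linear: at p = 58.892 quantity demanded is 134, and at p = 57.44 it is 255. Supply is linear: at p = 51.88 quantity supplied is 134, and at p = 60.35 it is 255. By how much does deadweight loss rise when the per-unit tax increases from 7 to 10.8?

Demand slope = (57.44 − 58.892)/(255 − 134) = −0.012, so p = 60.5 − 0.012q.
Supply slope = (60.35 − 51.88)/(255 − 134) = 0.07, so p = 42.5 + 0.07q.
Competitive equilibrium: 60.5 − 0.012q = 42.5 + 0.07q → q* = 219.5122, p* = 57.8659.
For a per-unit tax t: Δq = t/0.082, so DWL = ½·t·(t/0.082) = t²/0.164.
At t = 7: DWL = 298.78. At t = 10.8: DWL = 711.22.
Increase = 711.22 − 298.78 = 412.44.

412.44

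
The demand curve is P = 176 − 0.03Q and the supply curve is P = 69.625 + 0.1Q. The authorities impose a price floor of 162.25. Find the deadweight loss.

Competitive equilibrium: 176 − 0.03Q = 69.625 + 0.1Q → Q* = 818.26923, P* = 151.45192.
At the floor P = 162.25, quantity demanded = (176 − 162.25)/0.03 = 458.33333.
Sellers' marginal cost at Q' = 458.33333: 69.625 + 0.1·458.33333 = 115.45833.
ΔQ = 818.26923 − 458.33333 = 359.9359; wedge = 162.25 − 115.45833 = 46.79167.
Welfare loss = ½ × 359.9359 × 46.79167 = 8421.

8421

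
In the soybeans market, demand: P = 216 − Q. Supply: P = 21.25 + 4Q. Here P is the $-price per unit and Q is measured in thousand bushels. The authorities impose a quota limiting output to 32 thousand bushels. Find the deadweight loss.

Competitive equilibrium: 216 − Q = 21.25 + 4Q → Q* = 38.95, P* = 177.05.
At Q = 32: demand price = 216 − 1·32 = 184; supply price = 21.25 + 4·32 = 149.25.
ΔQ = 38.95 − 32 = 6.95; wedge = 184 − 149.25 = 34.75.
DWL = ½ × 6.95 × 34.75 = $120.76 thousand.

$120.76 thousand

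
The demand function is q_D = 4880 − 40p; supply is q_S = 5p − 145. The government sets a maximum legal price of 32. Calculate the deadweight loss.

17850.31

In inverse form: demand p = 122 − 0.025q, supply p = 29 + 0.2q.
Competitive equilibrium: 122 − 0.025q = 29 + 0.2q → q* = 413.3333, p* = 111.6667.
At the ceiling p = 32, quantity supplied = (32 − 29)/0.2 = 15.
Willingness to pay at q' = 15: 122 − 0.025·15 = 121.625.
Δq = 413.3333 − 15 = 398.3333; wedge = 121.625 − 32 = 89.625.
Deadweight loss = ½ × 398.3333 × 89.625 = 17850.31.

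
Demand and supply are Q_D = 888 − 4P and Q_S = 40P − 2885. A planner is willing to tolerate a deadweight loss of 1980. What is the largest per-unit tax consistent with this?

33

In inverse form: demand P = 222 − 0.25Q, supply P = 72.125 + 0.025Q.
Competitive equilibrium: 222 − 0.25Q = 72.125 + 0.025Q → Q* = 545, P* = 85.75.
A tax t gives ΔQ = t/0.275 and wedge t, so DWL = t²/0.55.
t²/0.55 = 1980 → t² = 1089 → t = 33.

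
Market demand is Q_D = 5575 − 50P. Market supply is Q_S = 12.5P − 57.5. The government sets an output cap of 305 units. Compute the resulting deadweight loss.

In inverse form: demand P = 111.5 − 0.02Q, supply P = 4.6 + 0.08Q.
Competitive equilibrium: 111.5 − 0.02Q = 4.6 + 0.08Q → Q* = 1069, P* = 90.12.
At Q = 305: demand price = 111.5 − 0.02·305 = 105.4; supply price = 4.6 + 0.08·305 = 29.
ΔQ = 1069 − 305 = 764; wedge = 105.4 − 29 = 76.4.
DWL = ½ × 764 × 76.4 = 29184.80.

29184.80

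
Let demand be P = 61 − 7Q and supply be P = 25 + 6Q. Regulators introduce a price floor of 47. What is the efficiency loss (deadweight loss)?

3.85

Competitive equilibrium: 61 − 7Q = 25 + 6Q → Q* = 2.7692, P* = 41.6154.
At the floor P = 47, quantity demanded = (61 − 47)/7 = 2.
Sellers' marginal cost at Q' = 2: 25 + 6·2 = 37.
ΔQ = 2.7692 − 2 = 0.7692; wedge = 47 − 37 = 10.
Welfare loss = ½ × 0.7692 × 10 = 3.85.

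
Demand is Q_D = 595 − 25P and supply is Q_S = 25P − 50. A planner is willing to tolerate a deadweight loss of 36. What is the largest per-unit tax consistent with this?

2.4

In inverse form: demand P = 23.8 − 0.04Q, supply P = 2 + 0.04Q.
Competitive equilibrium: 23.8 − 0.04Q = 2 + 0.04Q → Q* = 272.5, P* = 12.9.
A tax t gives ΔQ = t/0.08 and wedge t, so DWL = t²/0.16.
t²/0.16 = 36 → t² = 5.76 → t = 2.4.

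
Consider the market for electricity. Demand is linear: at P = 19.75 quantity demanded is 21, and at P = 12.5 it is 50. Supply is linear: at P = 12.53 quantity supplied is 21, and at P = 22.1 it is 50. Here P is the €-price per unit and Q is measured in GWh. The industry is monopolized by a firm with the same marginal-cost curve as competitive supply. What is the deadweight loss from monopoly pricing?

€29.44

Demand slope = (12.5 − 19.75)/(50 − 21) = −0.25, so P = 25 − 0.25Q.
Supply slope = (22.1 − 12.53)/(50 − 21) = 0.33, so P = 5.6 + 0.33Q.
Competitive equilibrium: 25 − 0.25Q = 5.6 + 0.33Q → Q* = 33.4483, P* = 16.6379.
Marginal revenue: MR = 25 − 0.5Q. Set MR = MC: 25 − 0.5Q = 5.6 + 0.33Q → Q_m = 23.3735.
Price P_m = 25 − 0.25·23.3735 = 19.1566; MC(Q_m) = 5.6 + 0.33·23.3735 = 13.3133.
Competitive Q* = 33.4483, so ΔQ = 10.0748; wedge = 19.1566 − 13.3133 = 5.8433.
Welfare loss = ½ × 10.0748 × 5.8433 = €29.44.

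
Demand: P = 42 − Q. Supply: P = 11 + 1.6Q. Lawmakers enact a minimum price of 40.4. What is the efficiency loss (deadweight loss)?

138.54

Competitive equilibrium: 42 − Q = 11 + 1.6Q → Q* = 11.9231, P* = 30.0769.
At the floor P = 40.4, quantity demanded = (42 − 40.4)/1 = 1.6.
Sellers' marginal cost at Q' = 1.6: 11 + 1.6·1.6 = 13.56.
ΔQ = 11.9231 − 1.6 = 10.3231; wedge = 40.4 − 13.56 = 26.84.
The triangle = ½ × 10.3231 × 26.84 = 138.54.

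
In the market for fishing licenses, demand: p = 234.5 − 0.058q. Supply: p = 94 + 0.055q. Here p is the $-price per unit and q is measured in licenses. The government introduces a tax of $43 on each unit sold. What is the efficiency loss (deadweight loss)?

Competitive equilibrium: 234.5 − 0.058q = 94 + 0.055q → q* = 1243.36283, p* = 162.38496.
With the tax, the buyer price exceeds the seller price by 43: (234.5 − 0.058q) − (94 + 0.055q) = 43 → q' = 862.83186.
Δq = 1243.36283 − 862.83186 = 380.53097; the wedge equals the tax, 43.
Welfare loss = ½ × 380.53097 × 43 = $8181.42.

$8181.42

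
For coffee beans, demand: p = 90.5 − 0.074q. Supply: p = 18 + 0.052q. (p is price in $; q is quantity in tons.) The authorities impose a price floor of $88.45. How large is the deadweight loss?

Competitive equilibrium: 90.5 − 0.074q = 18 + 0.052q → q* = 575.39683, p* = 47.92063.
At the floor p = 88.45, quantity demanded = (90.5 − 88.45)/0.074 = 27.7027.
Sellers' marginal cost at q' = 27.7027: 18 + 0.052·27.7027 = 19.44054.
Δq = 575.39683 − 27.7027 = 547.69413; wedge = 88.45 − 19.44054 = 69.00946.
Welfare loss = ½ × 547.69413 × 69.00946 = $18898.04.

$18898.04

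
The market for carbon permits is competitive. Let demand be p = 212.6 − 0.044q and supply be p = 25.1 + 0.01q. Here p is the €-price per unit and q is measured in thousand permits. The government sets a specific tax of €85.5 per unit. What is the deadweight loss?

€67687.50 thousand

Competitive equilibrium: 212.6 − 0.044q = 25.1 + 0.01q → q* = 3472.2222, p* = 59.8222.
With the tax, the buyer price exceeds the seller price by 85.5: (212.6 − 0.044q) − (25.1 + 0.01q) = 85.5 → q' = 1888.8889.
Δq = 3472.2222 − 1888.8889 = 1583.3333; the wedge equals the tax, 85.5.
DWL = ½ × 1583.3333 × 85.5 = €67687.50 thousand.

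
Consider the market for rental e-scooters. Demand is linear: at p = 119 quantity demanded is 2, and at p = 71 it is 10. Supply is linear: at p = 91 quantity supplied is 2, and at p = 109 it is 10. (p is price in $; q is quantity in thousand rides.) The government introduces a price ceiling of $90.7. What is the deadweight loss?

$51.32 thousand

Demand slope = (71 − 119)/(10 − 2) = −6, so p = 131 − 6q.
Supply slope = (109 − 91)/(10 − 2) = 2.25, so p = 86.5 + 2.25q.
Competitive equilibrium: 131 − 6q = 86.5 + 2.25q → q* = 5.3939, p* = 98.6364.
At the ceiling p = 90.7, quantity supplied = (90.7 − 86.5)/2.25 = 1.8667.
Willingness to pay at q' = 1.8667: 131 − 6·1.8667 = 119.7998.
Δq = 5.3939 − 1.8667 = 3.5272; wedge = 119.7998 − 90.7 = 29.0998.
Welfare loss = ½ × 3.5272 × 29.0998 = $51.32 thousand.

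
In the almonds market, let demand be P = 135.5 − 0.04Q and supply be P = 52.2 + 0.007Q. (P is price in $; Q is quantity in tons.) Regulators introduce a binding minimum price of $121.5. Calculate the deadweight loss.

Competitive equilibrium: 135.5 − 0.04Q = 52.2 + 0.007Q → Q* = 1772.3404, P* = 64.6064.
At the floor P = 121.5, quantity demanded = (135.5 − 121.5)/0.04 = 350.
Sellers' marginal cost at Q' = 350: 52.2 + 0.007·350 = 54.65.
ΔQ = 1772.3404 − 350 = 1422.3404; wedge = 121.5 − 54.65 = 66.85.
The triangle = ½ × 1422.3404 × 66.85 = $47541.73.

$47541.73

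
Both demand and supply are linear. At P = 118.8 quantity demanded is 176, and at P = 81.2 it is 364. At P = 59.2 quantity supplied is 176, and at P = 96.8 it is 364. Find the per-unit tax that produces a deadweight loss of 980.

Demand slope = (81.2 − 118.8)/(364 − 176) = −0.2, so P = 154 − 0.2Q.
Supply slope = (96.8 − 59.2)/(364 − 176) = 0.2, so P = 24 + 0.2Q.
Competitive equilibrium: 154 − 0.2Q = 24 + 0.2Q → Q* = 325, P* = 89.
A tax t gives ΔQ = t/0.4 and wedge t, so DWL = t²/0.8.
t²/0.8 = 980 → t² = 784 → t = 28.

28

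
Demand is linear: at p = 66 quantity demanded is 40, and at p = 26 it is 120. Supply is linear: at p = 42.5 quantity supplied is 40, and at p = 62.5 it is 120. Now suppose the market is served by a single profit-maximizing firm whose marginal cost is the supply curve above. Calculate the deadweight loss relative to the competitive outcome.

305.31

Demand slope = (26 − 66)/(120 − 40) = −0.5, so p = 86 − 0.5q.
Supply slope = (62.5 − 42.5)/(120 − 40) = 0.25, so p = 32.5 + 0.25q.
Competitive equilibrium: 86 − 0.5q = 32.5 + 0.25q → q* = 71.3333, p* = 50.3333.
Marginal revenue: MR = 86 − q. Set MR = MC: 86 − q = 32.5 + 0.25q → q_m = 42.8.
Price p_m = 86 − 0.5·42.8 = 64.6; MC(q_m) = 32.5 + 0.25·42.8 = 43.2.
Competitive q* = 71.3333, so Δq = 28.5333; wedge = 64.6 − 43.2 = 21.4.
Welfare loss = ½ × 28.5333 × 21.4 = 305.31.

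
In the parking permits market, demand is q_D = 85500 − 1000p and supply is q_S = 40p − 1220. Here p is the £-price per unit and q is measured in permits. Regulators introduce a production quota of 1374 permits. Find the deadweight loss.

In inverse form: demand p = 85.5 − 0.001q, supply p = 30.5 + 0.025q.
Competitive equilibrium: 85.5 − 0.001q = 30.5 + 0.025q → q* = 2115.3846, p* = 83.3846.
At q = 1374: demand price = 85.5 − 0.001·1374 = 84.126; supply price = 30.5 + 0.025·1374 = 64.85.
Δq = 2115.3846 − 1374 = 741.3846; wedge = 84.126 − 64.85 = 19.276.
Deadweight loss = ½ × 741.3846 × 19.276 = £7145.46.

£7145.46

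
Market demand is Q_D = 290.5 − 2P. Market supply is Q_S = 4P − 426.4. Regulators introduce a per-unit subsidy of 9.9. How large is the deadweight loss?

In inverse form: demand P = 145.25 − 0.5Q, supply P = 106.6 + 0.25Q.
Competitive equilibrium: 145.25 − 0.5Q = 106.6 + 0.25Q → Q* = 51.5333, P* = 119.4833.
The subsidy lowers effective supply by 9.9: P = 96.7 + 0.25Q.
New quantity: 145.25 − 0.5Q = 96.7 + 0.25Q → Q' = 64.7333.
Overproduction ΔQ = 64.7333 − 51.5333 = 13.2; wedge = subsidy = 9.9.
Welfare loss = ½ × 13.2 × 9.9 = 65.34.

65.34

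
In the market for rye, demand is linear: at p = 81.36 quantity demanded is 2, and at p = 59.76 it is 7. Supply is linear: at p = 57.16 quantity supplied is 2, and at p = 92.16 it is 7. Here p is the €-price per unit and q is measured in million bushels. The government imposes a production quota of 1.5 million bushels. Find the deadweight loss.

€39.38 million

Demand slope = (59.76 − 81.36)/(7 − 2) = −4.32, so p = 90 − 4.32q.
Supply slope = (92.16 − 57.16)/(7 − 2) = 7, so p = 43.16 + 7q.
Competitive equilibrium: 90 − 4.32q = 43.16 + 7q → q* = 4.1378, p* = 72.1247.
At q = 1.5: demand price = 90 − 4.32·1.5 = 83.52; supply price = 43.16 + 7·1.5 = 53.66.
Δq = 4.1378 − 1.5 = 2.6378; wedge = 83.52 − 53.66 = 29.86.
Deadweight loss = ½ × 2.6378 × 29.86 = €39.38 million.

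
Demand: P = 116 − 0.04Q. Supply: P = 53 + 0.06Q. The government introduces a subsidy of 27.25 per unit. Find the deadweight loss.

3712.81

Competitive equilibrium: 116 − 0.04Q = 53 + 0.06Q → Q* = 630, P* = 90.8.
The subsidy lowers effective supply by 27.25: P = 25.75 + 0.06Q.
New quantity: 116 − 0.04Q = 25.75 + 0.06Q → Q' = 902.5.
Overproduction ΔQ = 902.5 − 630 = 272.5; wedge = subsidy = 27.25.
DWL = ½ × 272.5 × 27.25 = 3712.81.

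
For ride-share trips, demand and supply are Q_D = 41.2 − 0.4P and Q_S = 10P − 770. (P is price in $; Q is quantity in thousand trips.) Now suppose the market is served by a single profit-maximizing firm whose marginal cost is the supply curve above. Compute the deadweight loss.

$31.24 thousand

In inverse form: demand P = 103 − 2.5Q, supply P = 77 + 0.1Q.
Competitive equilibrium: 103 − 2.5Q = 77 + 0.1Q → Q* = 10, P* = 78.
Marginal revenue: MR = 103 − 5Q. Set MR = MC: 103 − 5Q = 77 + 0.1Q → Q_m = 5.098.
Price P_m = 103 − 2.5·5.098 = 90.255; MC(Q_m) = 77 + 0.1·5.098 = 77.5098.
Competitive Q* = 10, so ΔQ = 4.902; wedge = 90.255 − 77.5098 = 12.7452.
Deadweight loss = ½ × 4.902 × 12.7452 = $31.24 thousand.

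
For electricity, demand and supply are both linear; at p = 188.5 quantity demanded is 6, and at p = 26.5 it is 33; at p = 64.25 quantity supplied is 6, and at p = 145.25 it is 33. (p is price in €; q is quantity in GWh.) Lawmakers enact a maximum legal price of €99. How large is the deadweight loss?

€22.22

Demand slope = (26.5 − 188.5)/(33 − 6) = −6, so p = 224.5 − 6q.
Supply slope = (145.25 − 64.25)/(33 − 6) = 3, so p = 46.25 + 3q.
Competitive equilibrium: 224.5 − 6q = 46.25 + 3q → q* = 19.8056, p* = 105.6667.
At the ceiling p = 99, quantity supplied = (99 − 46.25)/3 = 17.5833.
Willingness to pay at q' = 17.5833: 224.5 − 6·17.5833 = 119.0002.
Δq = 19.8056 − 17.5833 = 2.2223; wedge = 119.0002 − 99 = 20.0002.
Welfare loss = ½ × 2.2223 × 20.0002 = €22.22.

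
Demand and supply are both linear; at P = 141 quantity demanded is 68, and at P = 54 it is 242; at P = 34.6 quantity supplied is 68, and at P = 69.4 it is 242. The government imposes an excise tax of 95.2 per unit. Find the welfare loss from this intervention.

Demand slope = (54 − 141)/(242 − 68) = −0.5, so P = 175 − 0.5Q.
Supply slope = (69.4 − 34.6)/(242 − 68) = 0.2, so P = 21 + 0.2Q.
Competitive equilibrium: 175 − 0.5Q = 21 + 0.2Q → Q* = 220, P* = 65.
With the tax, the buyer price exceeds the seller price by 95.2: (175 − 0.5Q) − (21 + 0.2Q) = 95.2 → Q' = 84.
ΔQ = 220 − 84 = 136; the wedge equals the tax, 95.2.
DWL = ½ × 136 × 95.2 = 6473.60.

6473.60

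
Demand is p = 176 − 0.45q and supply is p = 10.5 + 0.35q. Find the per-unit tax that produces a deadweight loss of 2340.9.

61.2

Competitive equilibrium: 176 − 0.45q = 10.5 + 0.35q → q* = 206.875, p* = 82.9063.
A tax t gives Δq = t/0.8 and wedge t, so DWL = t²/1.6.
t²/1.6 = 2340.9 → t² = 3745.44 → t = 61.2.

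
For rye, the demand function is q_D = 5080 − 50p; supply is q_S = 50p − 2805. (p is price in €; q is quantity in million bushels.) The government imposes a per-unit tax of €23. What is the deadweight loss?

In inverse form: demand p = 101.6 − 0.02q, supply p = 56.1 + 0.02q.
Competitive equilibrium: 101.6 − 0.02q = 56.1 + 0.02q → q* = 1137.5, p* = 78.85.
With the tax, the buyer price exceeds the seller price by 23: (101.6 − 0.02q) − (56.1 + 0.02q) = 23 → q' = 562.5.
Δq = 1137.5 − 562.5 = 575; the wedge equals the tax, 23.
The triangle = ½ × 575 × 23 = €6612.50 million.

€6612.50 million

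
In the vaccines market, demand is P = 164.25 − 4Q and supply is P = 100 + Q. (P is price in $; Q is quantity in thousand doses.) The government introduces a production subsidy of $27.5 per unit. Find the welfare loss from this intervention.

$75.625 thousand

Competitive equilibrium: 164.25 − 4Q = 100 + Q → Q* = 12.85, P* = 112.85.
The subsidy lowers effective supply by 27.5: P = 72.5 + Q.
New quantity: 164.25 − 4Q = 72.5 + Q → Q' = 18.35.
Overproduction ΔQ = 18.35 − 12.85 = 5.5; wedge = subsidy = 27.5.
DWL = ½ × 5.5 × 27.5 = $75.625 thousand.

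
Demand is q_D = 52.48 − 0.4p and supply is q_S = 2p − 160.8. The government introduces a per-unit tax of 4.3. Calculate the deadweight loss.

3.08

In inverse form: demand p = 131.2 − 2.5q, supply p = 80.4 + 0.5q.
Competitive equilibrium: 131.2 − 2.5q = 80.4 + 0.5q → q* = 16.9333, p* = 88.8667.
With the tax, the buyer price exceeds the seller price by 4.3: (131.2 − 2.5q) − (80.4 + 0.5q) = 4.3 → q' = 15.5.
Δq = 16.9333 − 15.5 = 1.4333; the wedge equals the tax, 4.3.
Welfare loss = ½ × 1.4333 × 4.3 = 3.08.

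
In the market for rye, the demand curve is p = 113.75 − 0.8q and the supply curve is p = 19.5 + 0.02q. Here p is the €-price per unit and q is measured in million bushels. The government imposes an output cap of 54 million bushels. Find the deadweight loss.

Competitive equilibrium: 113.75 − 0.8q = 19.5 + 0.02q → q* = 114.939, p* = 21.7988.
At q = 54: demand price = 113.75 − 0.8·54 = 70.55; supply price = 19.5 + 0.02·54 = 20.58.
Δq = 114.939 − 54 = 60.939; wedge = 70.55 − 20.58 = 49.97.
Welfare loss = ½ × 60.939 × 49.97 = €1522.56 million.

€1522.56 million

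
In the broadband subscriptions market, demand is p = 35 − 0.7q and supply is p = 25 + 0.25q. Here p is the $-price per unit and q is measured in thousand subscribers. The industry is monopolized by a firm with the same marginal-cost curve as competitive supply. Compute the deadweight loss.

$9.47 thousand

Competitive equilibrium: 35 − 0.7q = 25 + 0.25q → q* = 10.5263, p* = 27.6316.
Marginal revenue: MR = 35 − 1.4q. Set MR = MC: 35 − 1.4q = 25 + 0.25q → q_m = 6.0606.
Price p_m = 35 − 0.7·6.0606 = 30.7576; MC(q_m) = 25 + 0.25·6.0606 = 26.5152.
Competitive q* = 10.5263, so Δq = 4.4657; wedge = 30.7576 − 26.5152 = 4.2424.
Deadweight loss = ½ × 4.4657 × 4.2424 = $9.47 thousand.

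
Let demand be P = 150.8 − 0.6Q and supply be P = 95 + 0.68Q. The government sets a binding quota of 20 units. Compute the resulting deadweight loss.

356.27

Competitive equilibrium: 150.8 − 0.6Q = 95 + 0.68Q → Q* = 43.5938, P* = 124.6438.
At Q = 20: demand price = 150.8 − 0.6·20 = 138.8; supply price = 95 + 0.68·20 = 108.6.
ΔQ = 43.5938 − 20 = 23.5938; wedge = 138.8 − 108.6 = 30.2.
DWL = ½ × 23.5938 × 30.2 = 356.27.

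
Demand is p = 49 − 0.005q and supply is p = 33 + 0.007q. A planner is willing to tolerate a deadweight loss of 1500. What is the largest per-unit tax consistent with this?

Competitive equilibrium: 49 − 0.005q = 33 + 0.007q → q* = 1333.3333, p* = 42.3333.
A tax t gives Δq = t/0.012 and wedge t, so DWL = t²/0.024.
t²/0.024 = 1500 → t² = 36 → t = 6.

6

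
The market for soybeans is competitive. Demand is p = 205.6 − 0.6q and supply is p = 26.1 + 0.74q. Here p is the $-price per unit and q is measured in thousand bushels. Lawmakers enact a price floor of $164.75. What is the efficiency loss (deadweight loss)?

Competitive equilibrium: 205.6 − 0.6q = 26.1 + 0.74q → q* = 133.9552, p* = 125.2269.
At the floor p = 164.75, quantity demanded = (205.6 − 164.75)/0.6 = 68.0833.
Sellers' marginal cost at q' = 68.0833: 26.1 + 0.74·68.0833 = 76.4816.
Δq = 133.9552 − 68.0833 = 65.8719; wedge = 164.75 − 76.4816 = 88.2684.
The triangle = ½ × 65.8719 × 88.2684 = $2907.20 thousand.

$2907.20 thousand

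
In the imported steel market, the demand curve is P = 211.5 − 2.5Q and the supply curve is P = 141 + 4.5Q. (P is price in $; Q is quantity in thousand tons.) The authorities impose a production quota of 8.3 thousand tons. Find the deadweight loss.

Competitive equilibrium: 211.5 − 2.5Q = 141 + 4.5Q → Q* = 10.0714, P* = 186.3214.
At Q = 8.3: demand price = 211.5 − 2.5·8.3 = 190.75; supply price = 141 + 4.5·8.3 = 178.35.
ΔQ = 10.0714 − 8.3 = 1.7714; wedge = 190.75 − 178.35 = 12.4.
The triangle = ½ × 1.7714 × 12.4 = $10.98 thousand.

$10.98 thousand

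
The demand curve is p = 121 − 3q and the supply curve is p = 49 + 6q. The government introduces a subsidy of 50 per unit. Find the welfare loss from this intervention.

Competitive equilibrium: 121 − 3q = 49 + 6q → q* = 8, p* = 97.
The subsidy lowers effective supply by 50: p = 6q − 1.
New quantity: 121 − 3q = 6q − 1 → q' = 13.5556.
Overproduction Δq = 13.5556 − 8 = 5.5556; wedge = subsidy = 50.
Deadweight loss = ½ × 5.5556 × 50 = 138.89.

138.89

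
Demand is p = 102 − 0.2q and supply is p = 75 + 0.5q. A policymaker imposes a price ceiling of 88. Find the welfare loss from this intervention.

Competitive equilibrium: 102 − 0.2q = 75 + 0.5q → q* = 38.5714, p* = 94.2857.
At the ceiling p = 88, quantity supplied = (88 − 75)/0.5 = 26.
Willingness to pay at q' = 26: 102 − 0.2·26 = 96.8.
Δq = 38.5714 − 26 = 12.5714; wedge = 96.8 − 88 = 8.8.
DWL = ½ × 12.5714 × 8.8 = 55.31.

55.31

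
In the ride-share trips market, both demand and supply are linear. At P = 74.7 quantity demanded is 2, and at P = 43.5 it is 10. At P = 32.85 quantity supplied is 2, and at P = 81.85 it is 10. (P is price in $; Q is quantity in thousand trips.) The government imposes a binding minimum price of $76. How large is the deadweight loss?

$101.86 thousand

Demand slope = (43.5 − 74.7)/(10 − 2) = −3.9, so P = 82.5 − 3.9Q.
Supply slope = (81.85 − 32.85)/(10 − 2) = 6.125, so P = 20.6 + 6.125Q.
Competitive equilibrium: 82.5 − 3.9Q = 20.6 + 6.125Q → Q* = 6.1746, P* = 58.4192.
At the floor P = 76, quantity demanded = (82.5 − 76)/3.9 = 1.6667.
Sellers' marginal cost at Q' = 1.6667: 20.6 + 6.125·1.6667 = 30.8085.
ΔQ = 6.1746 − 1.6667 = 4.5079; wedge = 76 − 30.8085 = 45.1915.
Welfare loss = ½ × 4.5079 × 45.1915 = $101.86 thousand.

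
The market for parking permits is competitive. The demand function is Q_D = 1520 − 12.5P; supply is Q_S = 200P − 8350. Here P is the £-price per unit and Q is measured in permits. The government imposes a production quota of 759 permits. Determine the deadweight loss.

£1383.31

In inverse form: demand P = 121.6 − 0.08Q, supply P = 41.75 + 0.005Q.
Competitive equilibrium: 121.6 − 0.08Q = 41.75 + 0.005Q → Q* = 939.4118, P* = 46.4471.
At Q = 759: demand price = 121.6 − 0.08·759 = 60.88; supply price = 41.75 + 0.005·759 = 45.545.
ΔQ = 939.4118 − 759 = 180.4118; wedge = 60.88 − 45.545 = 15.335.
Welfare loss = ½ × 180.4118 × 15.335 = £1383.31.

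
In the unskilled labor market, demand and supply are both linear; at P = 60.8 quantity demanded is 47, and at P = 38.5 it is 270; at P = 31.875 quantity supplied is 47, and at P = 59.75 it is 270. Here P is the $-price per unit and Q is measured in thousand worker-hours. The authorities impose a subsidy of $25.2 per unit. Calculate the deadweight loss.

Demand slope = (38.5 − 60.8)/(270 − 47) = −0.1, so P = 65.5 − 0.1Q.
Supply slope = (59.75 − 31.875)/(270 − 47) = 0.125, so P = 26 + 0.125Q.
Competitive equilibrium: 65.5 − 0.1Q = 26 + 0.125Q → Q* = 175.5556, P* = 47.9444.
The subsidy lowers effective supply by 25.2: P = 0.8 + 0.125Q.
New quantity: 65.5 − 0.1Q = 0.8 + 0.125Q → Q' = 287.5556.
Overproduction ΔQ = 287.5556 − 175.5556 = 112; wedge = subsidy = 25.2.
Welfare loss = ½ × 112 × 25.2 = $1411.20 thousand.

$1411.20 thousand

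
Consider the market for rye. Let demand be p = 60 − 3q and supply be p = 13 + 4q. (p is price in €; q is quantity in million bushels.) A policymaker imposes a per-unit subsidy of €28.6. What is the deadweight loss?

Competitive equilibrium: 60 − 3q = 13 + 4q → q* = 6.7143, p* = 39.8571.
The subsidy lowers effective supply by 28.6: p = 4q − 15.6.
New quantity: 60 − 3q = 4q − 15.6 → q' = 10.8.
Overproduction Δq = 10.8 − 6.7143 = 4.0857; wedge = subsidy = 28.6.
Welfare loss = ½ × 4.0857 × 28.6 = €58.43 million.

€58.43 million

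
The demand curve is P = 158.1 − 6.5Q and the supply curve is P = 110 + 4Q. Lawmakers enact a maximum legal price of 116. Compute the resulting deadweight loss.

49.83

Competitive equilibrium: 158.1 − 6.5Q = 110 + 4Q → Q* = 4.58095, P* = 128.32381.
At the ceiling P = 116, quantity supplied = (116 − 110)/4 = 1.5.
Willingness to pay at Q' = 1.5: 158.1 − 6.5·1.5 = 148.35.
ΔQ = 4.58095 − 1.5 = 3.08095; wedge = 148.35 − 116 = 32.35.
Deadweight loss = ½ × 3.08095 × 32.35 = 49.83.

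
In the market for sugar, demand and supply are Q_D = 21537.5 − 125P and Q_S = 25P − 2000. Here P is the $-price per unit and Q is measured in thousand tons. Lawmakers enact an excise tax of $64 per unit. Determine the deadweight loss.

$42666.67 thousand

In inverse form: demand P = 172.3 − 0.008Q, supply P = 80 + 0.04Q.
Competitive equilibrium: 172.3 − 0.008Q = 80 + 0.04Q → Q* = 1922.9167, P* = 156.9167.
With the tax, the buyer price exceeds the seller price by 64: (172.3 − 0.008Q) − (80 + 0.04Q) = 64 → Q' = 589.5833.
ΔQ = 1922.9167 − 589.5833 = 1333.3334; the wedge equals the tax, 64.
DWL = ½ × 1333.3334 × 64 = $42666.67 thousand.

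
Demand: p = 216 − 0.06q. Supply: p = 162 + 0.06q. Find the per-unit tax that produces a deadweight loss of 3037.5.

27

Competitive equilibrium: 216 − 0.06q = 162 + 0.06q → q* = 450, p* = 189.
A tax t gives Δq = t/0.12 and wedge t, so DWL = t²/0.24.
t²/0.24 = 3037.5 → t² = 729 → t = 27.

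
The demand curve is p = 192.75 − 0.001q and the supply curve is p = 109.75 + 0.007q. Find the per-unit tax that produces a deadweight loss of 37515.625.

24.5

Competitive equilibrium: 192.75 − 0.001q = 109.75 + 0.007q → q* = 10375, p* = 182.375.
A tax t gives Δq = t/0.008 and wedge t, so DWL = t²/0.016.
t²/0.016 = 37515.625 → t² = 600.25 → t = 24.5.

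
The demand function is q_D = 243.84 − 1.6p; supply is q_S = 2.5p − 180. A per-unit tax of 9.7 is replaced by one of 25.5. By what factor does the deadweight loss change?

6.911

In inverse form: demand p = 152.4 − 0.625q, supply p = 72 + 0.4q.
Competitive equilibrium: 152.4 − 0.625q = 72 + 0.4q → q* = 78.439, p* = 103.3756.
For a per-unit tax t: Δq = t/1.025, so DWL = ½·t·(t/1.025) = t²/2.05.
At t = 9.7: DWL = 45.898. At t = 25.5: DWL = 317.195.
Ratio = (25.5/9.7)² = 6.911.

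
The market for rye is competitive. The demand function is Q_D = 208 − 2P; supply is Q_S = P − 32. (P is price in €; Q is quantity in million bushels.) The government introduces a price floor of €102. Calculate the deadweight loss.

€1452 million

In inverse form: demand P = 104 − 0.5Q, supply P = 32 + Q.
Competitive equilibrium: 104 − 0.5Q = 32 + Q → Q* = 48, P* = 80.
At the floor P = 102, quantity demanded = (104 − 102)/0.5 = 4.
Sellers' marginal cost at Q' = 4: 32 + 1·4 = 36.
ΔQ = 48 − 4 = 44; wedge = 102 − 36 = 66.
Welfare loss = ½ × 44 × 66 = €1452 million.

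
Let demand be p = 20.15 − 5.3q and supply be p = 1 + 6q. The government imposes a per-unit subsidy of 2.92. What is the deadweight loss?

0.38

Competitive equilibrium: 20.15 − 5.3q = 1 + 6q → q* = 1.6947, p* = 11.1681.
The subsidy lowers effective supply by 2.92: p = 6q − 1.92.
New quantity: 20.15 − 5.3q = 6q − 1.92 → q' = 1.9531.
Overproduction Δq = 1.9531 − 1.6947 = 0.2584; wedge = subsidy = 2.92.
Welfare loss = ½ × 0.2584 × 2.92 = 0.38.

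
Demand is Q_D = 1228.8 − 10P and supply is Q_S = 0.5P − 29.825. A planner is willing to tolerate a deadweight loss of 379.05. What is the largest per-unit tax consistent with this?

39.9

In inverse form: demand P = 122.88 − 0.1Q, supply P = 59.65 + 2Q.
Competitive equilibrium: 122.88 − 0.1Q = 59.65 + 2Q → Q* = 30.1095, P* = 119.869.
A tax t gives ΔQ = t/2.1 and wedge t, so DWL = t²/4.2.
t²/4.2 = 379.05 → t² = 1592.01 → t = 39.9.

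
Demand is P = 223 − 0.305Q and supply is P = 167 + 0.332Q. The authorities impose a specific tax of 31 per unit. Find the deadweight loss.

754.32

Competitive equilibrium: 223 − 0.305Q = 167 + 0.332Q → Q* = 87.9121, P* = 196.1868.
With the tax, the buyer price exceeds the seller price by 31: (223 − 0.305Q) − (167 + 0.332Q) = 31 → Q' = 39.2465.
ΔQ = 87.9121 − 39.2465 = 48.6656; the wedge equals the tax, 31.
Deadweight loss = ½ × 48.6656 × 31 = 754.32.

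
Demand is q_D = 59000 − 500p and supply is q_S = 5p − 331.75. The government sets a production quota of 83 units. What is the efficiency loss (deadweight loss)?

3012.11

In inverse form: demand p = 118 − 0.002q, supply p = 66.35 + 0.2q.
Competitive equilibrium: 118 − 0.002q = 66.35 + 0.2q → q* = 255.6931, p* = 117.4886.
At q = 83: demand price = 118 − 0.002·83 = 117.834; supply price = 66.35 + 0.2·83 = 82.95.
Δq = 255.6931 − 83 = 172.6931; wedge = 117.834 − 82.95 = 34.884.
DWL = ½ × 172.6931 × 34.884 = 3012.11.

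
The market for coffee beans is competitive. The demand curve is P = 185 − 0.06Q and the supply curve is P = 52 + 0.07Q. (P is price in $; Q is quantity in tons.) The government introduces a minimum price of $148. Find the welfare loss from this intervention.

$10736

Competitive equilibrium: 185 − 0.06Q = 52 + 0.07Q → Q* = 1023.0769, P* = 123.6154.
At the floor P = 148, quantity demanded = (185 − 148)/0.06 = 616.6667.
Sellers' marginal cost at Q' = 616.6667: 52 + 0.07·616.6667 = 95.1667.
ΔQ = 1023.0769 − 616.6667 = 406.4102; wedge = 148 − 95.1667 = 52.8333.
DWL = ½ × 406.4102 × 52.8333 = $10736.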